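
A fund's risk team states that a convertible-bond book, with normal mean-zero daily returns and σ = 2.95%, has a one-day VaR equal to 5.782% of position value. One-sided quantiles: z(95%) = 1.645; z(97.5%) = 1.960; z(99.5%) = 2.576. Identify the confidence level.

Implied z = VaR/σ = 5.782 / 2.95 = 1.960.
This matches z(97.5%) = 1.960.

97.5%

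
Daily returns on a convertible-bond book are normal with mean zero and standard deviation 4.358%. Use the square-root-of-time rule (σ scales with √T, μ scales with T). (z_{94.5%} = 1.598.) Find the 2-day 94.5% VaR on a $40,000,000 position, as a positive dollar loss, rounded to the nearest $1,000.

$3,939,000

σ_{2d} = 4.358% × √2 = 6.163%.
VaR = 1.598 × 6.163% = 9.848%.
On $40,000,000: 0.09848 × $40,000,000 = $3,939,200.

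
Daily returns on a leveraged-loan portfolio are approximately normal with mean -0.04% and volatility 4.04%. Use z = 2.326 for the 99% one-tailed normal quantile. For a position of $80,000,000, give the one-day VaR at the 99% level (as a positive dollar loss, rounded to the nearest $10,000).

$7,550,000

VaR = −μ + z·σ = −(-0.04%) + 2.326 × 4.04% = 9.437%.
On $80,000,000: 0.09437 × $80,000,000 = $7,549,600.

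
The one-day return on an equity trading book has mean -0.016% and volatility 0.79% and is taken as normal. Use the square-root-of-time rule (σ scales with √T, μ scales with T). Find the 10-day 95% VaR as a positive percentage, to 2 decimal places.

4.27%

At 95%, z = 1.645.
σ_{10d} = 0.79% × √10 = 2.498%; μ_{10d} = 10 × -0.016% = -0.160%.
VaR = −(-0.160%) + 1.645 × 2.498% = 4.269%.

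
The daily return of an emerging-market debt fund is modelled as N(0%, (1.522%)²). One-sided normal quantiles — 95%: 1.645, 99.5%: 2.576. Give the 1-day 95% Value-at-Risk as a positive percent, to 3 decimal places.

VaR = z·σ = 1.645 × 1.522% = 2.504%.

2.504%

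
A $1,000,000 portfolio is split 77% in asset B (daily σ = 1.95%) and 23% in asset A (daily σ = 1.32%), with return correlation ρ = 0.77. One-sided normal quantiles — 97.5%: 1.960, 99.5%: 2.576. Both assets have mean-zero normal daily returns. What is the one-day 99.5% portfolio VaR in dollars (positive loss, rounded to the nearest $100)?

$45,000

σ_p² = 0.77²·1.95² + 0.23²·1.32² + 2·0.77·0.77·0.23·1.95·1.32 = 3.0487 (%²).
σ_p = √3.0487 = 1.746%.
VaR = 2.576 × 1.746% = 4.498%; on $1,000,000 that is $44,980.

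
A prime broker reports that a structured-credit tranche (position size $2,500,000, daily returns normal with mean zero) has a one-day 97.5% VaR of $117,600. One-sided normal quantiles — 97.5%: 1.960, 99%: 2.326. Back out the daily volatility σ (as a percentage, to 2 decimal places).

2.40%

VaR as a fraction: $117,600 / $2,500,000 = 4.704%.
σ = VaR / z = 4.704% / 1.960 = 2.400%.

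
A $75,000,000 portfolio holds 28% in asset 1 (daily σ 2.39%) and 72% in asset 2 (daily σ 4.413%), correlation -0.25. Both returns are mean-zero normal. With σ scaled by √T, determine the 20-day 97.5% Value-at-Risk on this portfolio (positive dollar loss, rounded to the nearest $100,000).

$20,200,000

σ_p = √(0.28²·2.39² + 0.72²·4.413² + 2·-0.25·0.28·0.72·2.39·4.413) = 3.079%.
σ_{20d} = 3.079% × √20 = 13.770%.
z(97.5%) = 1.960.
VaR = 1.960 × 13.770% = 26.989%; on $75,000,000 that is $20,241,750.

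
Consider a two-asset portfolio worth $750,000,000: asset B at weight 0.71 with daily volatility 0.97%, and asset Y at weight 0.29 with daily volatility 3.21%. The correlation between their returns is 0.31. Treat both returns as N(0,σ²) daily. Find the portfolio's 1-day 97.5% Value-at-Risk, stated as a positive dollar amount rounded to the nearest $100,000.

σ_p² = 0.71²·0.97² + 0.29²·3.21² + 2·0.31·0.71·0.29·0.97·3.21 = 1.7384 (%²).
σ_p = √1.7384 = 1.318%.
At 97.5%, z = 1.960.
VaR = 1.960 × 1.318% = 2.583%; on $750,000,000 that is $19,372,500.

$19,400,000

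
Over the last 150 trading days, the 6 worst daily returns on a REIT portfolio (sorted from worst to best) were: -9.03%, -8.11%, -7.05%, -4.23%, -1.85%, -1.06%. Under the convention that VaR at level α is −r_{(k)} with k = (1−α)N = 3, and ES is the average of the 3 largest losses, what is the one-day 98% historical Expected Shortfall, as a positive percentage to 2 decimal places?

The 3 worst returns sum to -24.19%.
ES = −(-24.19%) / 3 = 8.0633…% ≈ 8.06%.

8.06%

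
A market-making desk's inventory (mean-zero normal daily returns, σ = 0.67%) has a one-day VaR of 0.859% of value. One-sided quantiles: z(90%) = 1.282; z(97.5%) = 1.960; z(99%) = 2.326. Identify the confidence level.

90%

Implied z = VaR/σ = 0.859 / 0.67 = 1.282.
This matches z(90%) = 1.282.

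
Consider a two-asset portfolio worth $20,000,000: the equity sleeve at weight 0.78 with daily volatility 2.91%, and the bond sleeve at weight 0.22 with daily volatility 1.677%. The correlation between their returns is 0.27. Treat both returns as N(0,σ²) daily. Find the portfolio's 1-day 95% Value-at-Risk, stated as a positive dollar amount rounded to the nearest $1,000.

σ_p² = 0.78²·2.91² + 0.22²·1.677² + 2·0.27·0.78·0.22·2.91·1.677 = 5.7403 (%²).
σ_p = √5.7403 = 2.396%.
At 95%, z = 1.645.
VaR = 1.645 × 2.396% = 3.941%; on $20,000,000 that is $788,200.

$788,000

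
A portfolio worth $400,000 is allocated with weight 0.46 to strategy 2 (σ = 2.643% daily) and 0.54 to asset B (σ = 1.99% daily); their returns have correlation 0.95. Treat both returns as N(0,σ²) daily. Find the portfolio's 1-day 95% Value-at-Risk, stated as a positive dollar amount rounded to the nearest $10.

$14,880

σ_p² = 0.46²·2.643² + 0.54²·1.99² + 2·0.95·0.46·0.54·2.643·1.99 = 5.1152 (%²).
σ_p = √5.1152 = 2.262%.
At 95%, z = 1.645.
VaR = 1.645 × 2.262% = 3.721%; on $400,000 that is $14,884.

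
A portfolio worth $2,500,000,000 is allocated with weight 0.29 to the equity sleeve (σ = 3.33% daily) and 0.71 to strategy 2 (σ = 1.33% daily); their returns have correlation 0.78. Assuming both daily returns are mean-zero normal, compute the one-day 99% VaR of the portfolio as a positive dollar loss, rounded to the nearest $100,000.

σ_p² = 0.29²·3.33² + 0.71²·1.33² + 2·0.78·0.29·0.71·3.33·1.33 = 3.2469 (%²).
σ_p = √3.2469 = 1.802%.
At 99%, z = 2.326.
VaR = 2.326 × 1.802% = 4.191%; on $2,500,000,000 that is $104,775,000.

$104,800,000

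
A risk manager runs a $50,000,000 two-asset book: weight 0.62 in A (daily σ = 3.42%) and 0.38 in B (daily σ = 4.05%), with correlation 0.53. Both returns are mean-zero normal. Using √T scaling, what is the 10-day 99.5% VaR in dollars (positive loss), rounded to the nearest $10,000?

$13,090,000

σ_p = √(0.62²·3.42² + 0.38²·4.05² + 2·0.53·0.62·0.38·3.42·4.05) = 3.213%.
σ_{10d} = 3.213% × √10 = 10.160%.
z(99.5%) = 2.576.
VaR = 2.576 × 10.160% = 26.172%; on $50,000,000 that is $13,086,000.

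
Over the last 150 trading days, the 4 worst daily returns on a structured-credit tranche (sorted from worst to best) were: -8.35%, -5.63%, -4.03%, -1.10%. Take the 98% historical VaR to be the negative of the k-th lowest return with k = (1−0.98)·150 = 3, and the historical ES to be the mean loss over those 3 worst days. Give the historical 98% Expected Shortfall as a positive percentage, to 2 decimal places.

The 3 worst returns sum to -18.01%.
ES = −(-18.01%) / 3 = 6.0033…% ≈ 6.00%.

6.00%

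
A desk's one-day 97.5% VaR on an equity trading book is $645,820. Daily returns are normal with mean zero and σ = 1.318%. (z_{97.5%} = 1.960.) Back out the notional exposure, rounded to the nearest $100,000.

VaR as a fraction of value: z·σ = 1.960 × 1.318% = 2.58328%.
Position = $645,820 / 0.0258328 = $25,000,000.

$25,000,000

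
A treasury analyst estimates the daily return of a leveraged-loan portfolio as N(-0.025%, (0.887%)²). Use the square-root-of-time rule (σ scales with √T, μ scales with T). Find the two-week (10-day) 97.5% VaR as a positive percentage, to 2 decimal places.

At 97.5%, z = 1.960.
σ_{10d} = 0.887% × √10 = 2.805%; μ_{10d} = 10 × -0.025% = -0.250%.
VaR = −(-0.250%) + 1.960 × 2.805% = 5.748%.

5.75%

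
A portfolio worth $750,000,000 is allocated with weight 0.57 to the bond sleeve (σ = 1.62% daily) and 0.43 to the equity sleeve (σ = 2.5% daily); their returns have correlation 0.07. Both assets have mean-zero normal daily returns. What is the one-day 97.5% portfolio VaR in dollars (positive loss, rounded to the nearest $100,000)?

$21,500,000

σ_p² = 0.57²·1.62² + 0.43²·2.5² + 2·0.07·0.57·0.43·1.62·2.5 = 2.1473 (%²).
σ_p = √2.1473 = 1.465%.
At 97.5%, z = 1.960.
VaR = 1.960 × 1.465% = 2.871%; on $750,000,000 that is $21,532,500.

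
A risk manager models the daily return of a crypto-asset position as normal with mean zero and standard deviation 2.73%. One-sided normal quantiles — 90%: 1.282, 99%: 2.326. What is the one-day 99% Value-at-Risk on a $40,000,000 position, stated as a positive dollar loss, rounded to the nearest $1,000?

VaR = z·σ = 2.326 × 2.73% = 6.350%.
On $40,000,000: 0.06350 × $40,000,000 = $2,540,000.

$2,540,000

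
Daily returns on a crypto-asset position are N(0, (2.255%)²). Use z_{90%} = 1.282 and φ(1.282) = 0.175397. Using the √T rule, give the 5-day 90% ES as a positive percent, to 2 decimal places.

8.84%

σ_{5d} = 2.255% × √5 = 5.042%.
ES multiplier = φ(z)/(1−α) = 0.175397/0.1 = 1.754.
ES = 5.042% × 1.754 = 8.844%.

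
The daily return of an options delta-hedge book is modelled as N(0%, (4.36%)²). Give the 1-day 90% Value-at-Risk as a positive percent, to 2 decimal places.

At 90% one-sided, z = 1.282.
VaR = z·σ = 1.282 × 4.36% = 5.590%.

5.59%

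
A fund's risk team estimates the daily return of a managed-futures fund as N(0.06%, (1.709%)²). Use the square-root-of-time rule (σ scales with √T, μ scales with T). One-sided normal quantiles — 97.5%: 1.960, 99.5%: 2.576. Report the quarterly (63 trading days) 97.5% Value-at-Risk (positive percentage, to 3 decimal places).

σ_{63d} = 1.709% × √63 = 13.565%; μ_{63d} = 63 × 0.06% = 3.780%.
VaR = −(3.780%) + 1.960 × 13.565% = 22.807%.

22.807%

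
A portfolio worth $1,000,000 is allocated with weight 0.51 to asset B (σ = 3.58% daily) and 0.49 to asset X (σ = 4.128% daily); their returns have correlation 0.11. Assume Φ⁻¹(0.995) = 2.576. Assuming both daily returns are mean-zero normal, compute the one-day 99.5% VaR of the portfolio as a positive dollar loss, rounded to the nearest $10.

σ_p² = 0.51²·3.58² + 0.49²·4.128² + 2·0.11·0.51·0.49·3.58·4.128 = 8.2374 (%²).
σ_p = √8.2374 = 2.870%.
VaR = 2.576 × 2.870% = 7.393%; on $1,000,000 that is $73,930.

$73,930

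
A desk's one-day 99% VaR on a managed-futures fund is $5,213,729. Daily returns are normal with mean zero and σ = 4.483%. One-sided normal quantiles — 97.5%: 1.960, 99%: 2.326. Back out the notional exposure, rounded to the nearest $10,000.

$50,000,000

VaR as a fraction of value: z·σ = 2.326 × 4.483% = 10.4275%.
Position = $5,213,729 / 0.104275 = $50,000,000.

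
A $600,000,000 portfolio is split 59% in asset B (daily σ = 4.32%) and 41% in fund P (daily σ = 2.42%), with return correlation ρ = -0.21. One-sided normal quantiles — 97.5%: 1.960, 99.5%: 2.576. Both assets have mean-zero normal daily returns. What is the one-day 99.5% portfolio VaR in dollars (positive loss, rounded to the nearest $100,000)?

σ_p² = 0.59²·4.32² + 0.41²·2.42² + 2·-0.21·0.59·0.41·4.32·2.42 = 6.4187 (%²).
σ_p = √6.4187 = 2.534%.
VaR = 2.576 × 2.534% = 6.528%; on $600,000,000 that is $39,168,000.

$39,200,000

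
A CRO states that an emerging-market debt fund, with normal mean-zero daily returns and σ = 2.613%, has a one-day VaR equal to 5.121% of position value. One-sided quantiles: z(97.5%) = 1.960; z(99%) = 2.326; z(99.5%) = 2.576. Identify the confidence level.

Implied z = VaR/σ = 5.121 / 2.613 = 1.960.
This matches z(97.5%) = 1.960.

97.5%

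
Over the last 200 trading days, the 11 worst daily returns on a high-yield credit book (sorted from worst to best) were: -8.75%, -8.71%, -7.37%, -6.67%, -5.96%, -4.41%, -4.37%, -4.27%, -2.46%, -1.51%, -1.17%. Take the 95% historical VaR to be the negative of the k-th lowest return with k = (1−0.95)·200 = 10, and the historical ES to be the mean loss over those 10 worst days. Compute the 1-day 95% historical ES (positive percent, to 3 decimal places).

The 10 worst returns sum to -54.48%.
ES = −(-54.48%) / 10 = 5.448%.

5.448%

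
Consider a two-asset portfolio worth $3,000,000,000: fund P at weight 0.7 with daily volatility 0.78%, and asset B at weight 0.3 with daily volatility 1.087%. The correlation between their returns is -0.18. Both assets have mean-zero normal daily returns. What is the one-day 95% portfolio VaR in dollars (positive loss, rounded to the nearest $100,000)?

$28,800,000

σ_p² = 0.7²·0.78² + 0.3²·1.087² + 2·-0.18·0.7·0.3·0.78·1.087 = 0.3404 (%²).
σ_p = √0.3404 = 0.583%.
At 95%, z = 1.645.
VaR = 1.645 × 0.583% = 0.959%; on $3,000,000,000 that is $28,770,000.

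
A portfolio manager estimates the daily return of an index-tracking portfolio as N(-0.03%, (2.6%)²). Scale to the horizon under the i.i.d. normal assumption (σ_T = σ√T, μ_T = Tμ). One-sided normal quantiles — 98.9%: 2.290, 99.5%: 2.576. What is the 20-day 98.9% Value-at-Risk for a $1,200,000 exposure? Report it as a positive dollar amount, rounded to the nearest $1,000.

$327,000

σ_{20d} = 2.6% × √20 = 11.628%; μ_{20d} = 20 × -0.03% = -0.600%.
VaR = −(-0.600%) + 2.290 × 11.628% = 27.228%.
On $1,200,000: 0.27228 × $1,200,000 = $326,736.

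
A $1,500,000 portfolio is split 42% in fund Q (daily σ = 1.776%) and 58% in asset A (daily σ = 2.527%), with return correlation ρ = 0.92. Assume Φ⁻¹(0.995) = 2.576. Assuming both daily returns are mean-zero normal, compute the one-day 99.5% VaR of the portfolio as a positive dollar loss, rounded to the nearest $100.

$83,900

σ_p² = 0.42²·1.776² + 0.58²·2.527² + 2·0.92·0.42·0.58·1.776·2.527 = 4.7162 (%²).
σ_p = √4.7162 = 2.172%.
VaR = 2.576 × 2.172% = 5.595%; on $1,500,000 that is $83,925.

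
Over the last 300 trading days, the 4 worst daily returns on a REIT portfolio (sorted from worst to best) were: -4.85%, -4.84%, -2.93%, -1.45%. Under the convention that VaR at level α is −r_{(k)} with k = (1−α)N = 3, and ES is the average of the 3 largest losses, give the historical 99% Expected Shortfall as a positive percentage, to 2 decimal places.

4.21%

The 3 worst returns sum to -12.62%.
ES = −(-12.62%) / 3 = 4.2066…% ≈ 4.21%.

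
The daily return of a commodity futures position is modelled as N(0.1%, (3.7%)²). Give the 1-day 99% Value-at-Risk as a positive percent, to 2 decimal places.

8.51%

At 99% one-sided, z = 2.326.
VaR = −μ + z·σ = −(0.1%) + 2.326 × 3.7% = 8.506%.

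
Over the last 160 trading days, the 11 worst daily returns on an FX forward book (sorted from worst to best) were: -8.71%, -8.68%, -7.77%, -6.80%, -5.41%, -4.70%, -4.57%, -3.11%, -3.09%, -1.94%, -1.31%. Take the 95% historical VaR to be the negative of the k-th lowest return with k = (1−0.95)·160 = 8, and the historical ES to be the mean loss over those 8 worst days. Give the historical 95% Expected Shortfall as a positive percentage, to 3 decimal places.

The 8 worst returns sum to -49.75%.
ES = −(-49.75%) / 8 = 6.21875% ≈ 6.219%.

6.219%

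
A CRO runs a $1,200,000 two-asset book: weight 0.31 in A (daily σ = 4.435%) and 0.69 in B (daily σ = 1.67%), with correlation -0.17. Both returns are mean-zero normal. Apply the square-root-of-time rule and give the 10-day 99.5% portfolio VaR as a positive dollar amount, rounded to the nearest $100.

σ_p = √(0.31²·4.435² + 0.69²·1.67² + 2·-0.17·0.31·0.69·4.435·1.67) = 1.637%.
σ_{10d} = 1.637% × √10 = 5.177%.
z(99.5%) = 2.576.
VaR = 2.576 × 5.177% = 13.336%; on $1,200,000 that is $160,032.

$160,000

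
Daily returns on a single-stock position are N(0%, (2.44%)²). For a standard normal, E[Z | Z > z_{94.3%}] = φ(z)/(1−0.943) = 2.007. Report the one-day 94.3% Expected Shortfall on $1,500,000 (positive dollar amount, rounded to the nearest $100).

ES = 2.44% × 2.007 = 4.897%.
On $1,500,000: 0.04897 × $1,500,000 = $73,455.

$73,500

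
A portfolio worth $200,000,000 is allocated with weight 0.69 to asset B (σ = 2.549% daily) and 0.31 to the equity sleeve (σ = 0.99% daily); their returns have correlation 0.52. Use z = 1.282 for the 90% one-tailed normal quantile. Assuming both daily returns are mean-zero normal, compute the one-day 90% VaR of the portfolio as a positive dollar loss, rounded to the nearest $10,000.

$4,960,000

σ_p² = 0.69²·2.549² + 0.31²·0.99² + 2·0.52·0.69·0.31·2.549·0.99 = 3.7490 (%²).
σ_p = √3.7490 = 1.936%.
VaR = 1.282 × 1.936% = 2.482%; on $200,000,000 that is $4,964,000.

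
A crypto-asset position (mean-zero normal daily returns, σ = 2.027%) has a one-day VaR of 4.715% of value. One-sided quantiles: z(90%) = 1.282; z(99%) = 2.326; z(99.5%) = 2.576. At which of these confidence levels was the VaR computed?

Implied z = VaR/σ = 4.715 / 2.027 = 2.326.
This matches z(99%) = 2.326.

99%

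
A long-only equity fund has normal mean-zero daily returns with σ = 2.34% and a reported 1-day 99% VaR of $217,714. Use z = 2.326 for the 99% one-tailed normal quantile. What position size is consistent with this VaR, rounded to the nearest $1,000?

VaR as a fraction of value: z·σ = 2.326 × 2.34% = 5.44284%.
Position = $217,714 / 0.0544284 = $4,000,007.

$4,000,000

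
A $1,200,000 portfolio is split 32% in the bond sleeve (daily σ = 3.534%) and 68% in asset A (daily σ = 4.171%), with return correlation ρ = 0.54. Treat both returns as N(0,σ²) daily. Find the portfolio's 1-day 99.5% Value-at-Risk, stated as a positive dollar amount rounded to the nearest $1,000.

σ_p² = 0.32²·3.534² + 0.68²·4.171² + 2·0.54·0.32·0.68·3.534·4.171 = 12.7875 (%²).
σ_p = √12.7875 = 3.576%.
At 99.5%, z = 2.576.
VaR = 2.576 × 3.576% = 9.212%; on $1,200,000 that is $110,544.

$111,000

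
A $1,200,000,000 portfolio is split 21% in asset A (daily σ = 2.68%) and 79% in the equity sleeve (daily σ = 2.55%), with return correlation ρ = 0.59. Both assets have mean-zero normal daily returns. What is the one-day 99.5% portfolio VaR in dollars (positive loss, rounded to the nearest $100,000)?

$73,900,000

σ_p² = 0.21²·2.68² + 0.79²·2.55² + 2·0.59·0.21·0.79·2.68·2.55 = 5.7128 (%²).
σ_p = √5.7128 = 2.390%.
At 99.5%, z = 2.576.
VaR = 2.576 × 2.390% = 6.157%; on $1,200,000,000 that is $73,884,000.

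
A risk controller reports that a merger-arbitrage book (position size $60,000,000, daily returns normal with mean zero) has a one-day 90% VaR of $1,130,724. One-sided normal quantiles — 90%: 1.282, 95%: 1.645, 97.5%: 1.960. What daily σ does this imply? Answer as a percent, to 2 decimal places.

VaR as a fraction: $1,130,724 / $60,000,000 = 1.885%.
σ = VaR / z = 1.885% / 1.282 = 1.470%.

1.47%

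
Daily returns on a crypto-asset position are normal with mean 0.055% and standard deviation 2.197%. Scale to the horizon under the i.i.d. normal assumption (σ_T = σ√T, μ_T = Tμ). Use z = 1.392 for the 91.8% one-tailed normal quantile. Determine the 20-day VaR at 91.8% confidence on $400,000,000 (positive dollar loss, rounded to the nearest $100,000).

σ_{20d} = 2.197% × √20 = 9.825%; μ_{20d} = 20 × 0.055% = 1.100%.
VaR = −(1.100%) + 1.392 × 9.825% = 12.576%.
On $400,000,000: 0.12576 × $400,000,000 = $50,304,000.

$50,300,000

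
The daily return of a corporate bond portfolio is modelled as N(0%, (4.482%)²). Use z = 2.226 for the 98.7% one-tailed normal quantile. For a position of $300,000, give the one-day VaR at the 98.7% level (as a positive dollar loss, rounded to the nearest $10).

VaR = z·σ = 2.226 × 4.482% = 9.977%.
On $300,000: 0.09977 × $300,000 = $29,931.

$29,930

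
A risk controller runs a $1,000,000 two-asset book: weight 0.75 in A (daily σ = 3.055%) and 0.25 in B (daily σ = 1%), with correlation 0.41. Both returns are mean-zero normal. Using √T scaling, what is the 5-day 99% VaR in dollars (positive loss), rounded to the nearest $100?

$125,100

σ_p = √(0.75²·3.055² + 0.25²·1² + 2·0.41·0.75·0.25·3.055·1) = 2.405%.
σ_{5d} = 2.405% × √5 = 5.378%.
z(99%) = 2.326.
VaR = 2.326 × 5.378% = 12.509%; on $1,000,000 that is $125,090.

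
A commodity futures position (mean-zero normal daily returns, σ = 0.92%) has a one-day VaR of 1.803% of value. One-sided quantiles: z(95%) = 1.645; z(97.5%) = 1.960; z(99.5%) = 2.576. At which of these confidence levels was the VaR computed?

Implied z = VaR/σ = 1.803 / 0.92 = 1.960.
This matches z(97.5%) = 1.960.

97.5%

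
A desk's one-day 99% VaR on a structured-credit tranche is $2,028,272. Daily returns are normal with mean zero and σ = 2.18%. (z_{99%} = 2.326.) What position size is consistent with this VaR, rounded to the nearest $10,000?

$40,000,000

VaR as a fraction of value: z·σ = 2.326 × 2.18% = 5.07068%.
Position = $2,028,272 / 0.0507068 = $40,000,000.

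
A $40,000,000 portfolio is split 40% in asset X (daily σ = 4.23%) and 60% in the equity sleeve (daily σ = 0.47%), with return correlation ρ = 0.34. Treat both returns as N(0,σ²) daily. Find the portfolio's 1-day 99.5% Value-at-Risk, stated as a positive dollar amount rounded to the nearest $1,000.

$1,862,000

σ_p² = 0.4²·4.23² + 0.6²·0.47² + 2·0.34·0.4·0.6·4.23·0.47 = 3.2668 (%²).
σ_p = √3.2668 = 1.807%.
At 99.5%, z = 2.576.
VaR = 2.576 × 1.807% = 4.655%; on $40,000,000 that is $1,862,000.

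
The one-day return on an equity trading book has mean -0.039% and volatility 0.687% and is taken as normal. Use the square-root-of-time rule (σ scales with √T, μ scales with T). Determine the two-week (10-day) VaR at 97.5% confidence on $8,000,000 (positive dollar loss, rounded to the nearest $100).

$371,800

At 97.5%, z = 1.960.
σ_{10d} = 0.687% × √10 = 2.172%; μ_{10d} = 10 × -0.039% = -0.390%.
VaR = −(-0.390%) + 1.960 × 2.172% = 4.647%.
On $8,000,000: 0.04647 × $8,000,000 = $371,760.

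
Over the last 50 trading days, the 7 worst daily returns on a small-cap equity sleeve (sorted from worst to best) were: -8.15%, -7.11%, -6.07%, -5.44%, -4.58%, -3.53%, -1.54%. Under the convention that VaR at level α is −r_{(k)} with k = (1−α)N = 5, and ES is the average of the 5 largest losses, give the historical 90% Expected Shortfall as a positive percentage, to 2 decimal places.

6.27%

The 5 worst returns sum to -31.35%.
ES = −(-31.35%) / 5 = 6.27%.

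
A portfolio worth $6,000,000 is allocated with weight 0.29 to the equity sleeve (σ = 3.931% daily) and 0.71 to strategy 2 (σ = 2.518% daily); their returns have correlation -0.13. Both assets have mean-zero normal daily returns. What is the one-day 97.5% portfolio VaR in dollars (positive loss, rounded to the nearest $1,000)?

$234,000

σ_p² = 0.29²·3.931² + 0.71²·2.518² + 2·-0.13·0.29·0.71·3.931·2.518 = 3.9658 (%²).
σ_p = √3.9658 = 1.991%.
At 97.5%, z = 1.960.
VaR = 1.960 × 1.991% = 3.902%; on $6,000,000 that is $234,120.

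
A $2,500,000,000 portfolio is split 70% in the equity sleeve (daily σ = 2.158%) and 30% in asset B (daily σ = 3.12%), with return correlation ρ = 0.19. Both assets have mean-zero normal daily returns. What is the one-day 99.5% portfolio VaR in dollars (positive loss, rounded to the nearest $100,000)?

$123,800,000

σ_p² = 0.7²·2.158² + 0.3²·3.12² + 2·0.19·0.7·0.3·2.158·3.12 = 3.6953 (%²).
σ_p = √3.6953 = 1.922%.
At 99.5%, z = 2.576.
VaR = 2.576 × 1.922% = 4.951%; on $2,500,000,000 that is $123,775,000.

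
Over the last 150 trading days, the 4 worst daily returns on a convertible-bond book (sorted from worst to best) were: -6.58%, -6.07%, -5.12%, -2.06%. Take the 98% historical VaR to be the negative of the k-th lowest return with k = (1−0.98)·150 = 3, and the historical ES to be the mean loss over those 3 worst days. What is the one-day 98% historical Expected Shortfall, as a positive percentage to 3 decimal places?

The 3 worst returns sum to -17.77%.
ES = −(-17.77%) / 3 = 5.9233…% ≈ 5.923%.

5.923%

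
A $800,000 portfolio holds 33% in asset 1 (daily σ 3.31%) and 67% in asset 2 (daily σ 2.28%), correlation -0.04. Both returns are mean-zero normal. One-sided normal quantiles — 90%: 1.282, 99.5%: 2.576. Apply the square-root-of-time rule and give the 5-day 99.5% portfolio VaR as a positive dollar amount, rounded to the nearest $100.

σ_p = √(0.33²·3.31² + 0.67²·2.28² + 2·-0.04·0.33·0.67·3.31·2.28) = 1.842%.
σ_{5d} = 1.842% × √5 = 4.119%.
VaR = 2.576 × 4.119% = 10.611%; on $800,000 that is $84,888.

$84,900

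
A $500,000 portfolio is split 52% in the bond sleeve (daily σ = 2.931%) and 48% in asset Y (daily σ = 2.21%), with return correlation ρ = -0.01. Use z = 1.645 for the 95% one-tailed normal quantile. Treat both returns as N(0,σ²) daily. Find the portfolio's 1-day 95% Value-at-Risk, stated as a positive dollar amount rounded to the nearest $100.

$15,200

σ_p² = 0.52²·2.931² + 0.48²·2.21² + 2·-0.01·0.52·0.48·2.931·2.21 = 3.4159 (%²).
σ_p = √3.4159 = 1.848%.
VaR = 1.645 × 1.848% = 3.040%; on $500,000 that is $15,200.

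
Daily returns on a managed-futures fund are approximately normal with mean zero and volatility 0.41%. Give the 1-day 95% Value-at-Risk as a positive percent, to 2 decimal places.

0.67%

At 95% one-sided, z = 1.645.
VaR = z·σ = 1.645 × 0.41% = 0.674%.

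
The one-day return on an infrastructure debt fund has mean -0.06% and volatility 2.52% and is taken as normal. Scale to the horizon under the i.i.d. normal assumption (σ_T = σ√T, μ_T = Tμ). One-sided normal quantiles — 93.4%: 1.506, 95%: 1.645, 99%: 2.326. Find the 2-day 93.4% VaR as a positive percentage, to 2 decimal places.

σ_{2d} = 2.52% × √2 = 3.564%; μ_{2d} = 2 × -0.06% = -0.120%.
VaR = −(-0.120%) + 1.506 × 3.564% = 5.487%.

5.49%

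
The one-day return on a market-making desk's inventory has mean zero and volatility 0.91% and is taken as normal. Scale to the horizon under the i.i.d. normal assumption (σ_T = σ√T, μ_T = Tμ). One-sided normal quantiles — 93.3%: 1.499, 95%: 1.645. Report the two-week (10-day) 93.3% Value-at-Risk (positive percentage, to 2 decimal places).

4.31%

σ_{10d} = 0.91% × √10 = 2.878%.
VaR = 1.499 × 2.878% = 4.314%.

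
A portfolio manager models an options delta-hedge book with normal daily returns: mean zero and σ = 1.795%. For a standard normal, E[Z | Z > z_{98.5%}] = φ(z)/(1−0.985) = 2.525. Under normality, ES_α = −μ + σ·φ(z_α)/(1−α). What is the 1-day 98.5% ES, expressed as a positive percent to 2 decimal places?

ES = 1.795% × 2.525 = 4.532%.

4.53%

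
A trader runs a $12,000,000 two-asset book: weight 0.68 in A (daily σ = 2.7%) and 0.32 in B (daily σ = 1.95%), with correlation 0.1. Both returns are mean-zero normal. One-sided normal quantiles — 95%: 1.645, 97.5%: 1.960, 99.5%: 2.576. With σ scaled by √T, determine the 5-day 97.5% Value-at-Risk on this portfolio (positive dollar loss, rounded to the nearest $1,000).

σ_p = √(0.68²·2.7² + 0.32²·1.95² + 2·0.1·0.68·0.32·2.7·1.95) = 1.997%.
σ_{5d} = 1.997% × √5 = 4.465%.
VaR = 1.960 × 4.465% = 8.751%; on $12,000,000 that is $1,050,120.

$1,050,000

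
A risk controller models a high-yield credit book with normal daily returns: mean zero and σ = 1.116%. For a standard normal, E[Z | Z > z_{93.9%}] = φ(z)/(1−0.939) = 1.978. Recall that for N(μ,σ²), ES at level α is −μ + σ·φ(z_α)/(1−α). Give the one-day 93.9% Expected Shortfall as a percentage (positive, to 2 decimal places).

ES = 1.116% × 1.978 = 2.207%.

2.21%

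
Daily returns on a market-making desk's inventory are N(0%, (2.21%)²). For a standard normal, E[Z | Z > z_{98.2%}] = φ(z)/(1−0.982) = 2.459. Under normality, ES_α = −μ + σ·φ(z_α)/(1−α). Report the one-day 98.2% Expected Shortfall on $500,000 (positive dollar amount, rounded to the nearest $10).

$27,170

ES = 2.21% × 2.459 = 5.434%.
On $500,000: 0.05434 × $500,000 = $27,170.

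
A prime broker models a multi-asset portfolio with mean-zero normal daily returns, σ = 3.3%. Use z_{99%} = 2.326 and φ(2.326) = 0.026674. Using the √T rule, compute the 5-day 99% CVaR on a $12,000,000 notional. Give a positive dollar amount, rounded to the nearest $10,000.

σ_{5d} = 3.3% × √5 = 7.379%.
ES multiplier = φ(z)/(1−α) = 0.026674/0.01 = 2.667.
ES = 7.379% × 2.667 = 19.680%; on $12,000,000: $2,361,600.

$2,360,000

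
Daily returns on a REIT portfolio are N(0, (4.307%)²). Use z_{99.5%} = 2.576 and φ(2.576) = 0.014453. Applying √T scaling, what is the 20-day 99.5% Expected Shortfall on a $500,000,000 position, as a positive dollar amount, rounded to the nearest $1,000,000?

σ_{20d} = 4.307% × √20 = 19.261%.
ES multiplier = φ(z)/(1−α) = 0.014453/0.005 = 2.891.
ES = 19.261% × 2.891 = 55.684%; on $500,000,000: $278,420,000.

$278,000,000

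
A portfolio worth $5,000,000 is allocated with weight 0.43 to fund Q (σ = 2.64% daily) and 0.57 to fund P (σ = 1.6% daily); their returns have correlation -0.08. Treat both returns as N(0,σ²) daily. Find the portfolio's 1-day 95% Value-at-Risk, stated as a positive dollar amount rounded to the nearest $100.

σ_p² = 0.43²·2.64² + 0.57²·1.6² + 2·-0.08·0.43·0.57·2.64·1.6 = 1.9548 (%²).
σ_p = √1.9548 = 1.398%.
At 95%, z = 1.645.
VaR = 1.645 × 1.398% = 2.300%; on $5,000,000 that is $115,000.

$115,000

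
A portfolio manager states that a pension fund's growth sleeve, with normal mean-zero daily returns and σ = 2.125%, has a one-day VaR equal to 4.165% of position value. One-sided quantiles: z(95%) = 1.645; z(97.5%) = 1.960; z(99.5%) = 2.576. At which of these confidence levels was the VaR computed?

97.5%

Implied z = VaR/σ = 4.165 / 2.125 = 1.960.
This matches z(97.5%) = 1.960.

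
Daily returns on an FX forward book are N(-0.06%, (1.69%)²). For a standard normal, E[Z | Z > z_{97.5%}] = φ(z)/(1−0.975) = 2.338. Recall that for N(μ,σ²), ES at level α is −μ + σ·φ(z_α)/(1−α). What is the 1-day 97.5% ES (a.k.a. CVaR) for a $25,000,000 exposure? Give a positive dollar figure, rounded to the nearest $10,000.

$1,000,000

ES = −(-0.06%) + 1.69% × 2.338 = 4.011%.
On $25,000,000: 0.04011 × $25,000,000 = $1,002,750.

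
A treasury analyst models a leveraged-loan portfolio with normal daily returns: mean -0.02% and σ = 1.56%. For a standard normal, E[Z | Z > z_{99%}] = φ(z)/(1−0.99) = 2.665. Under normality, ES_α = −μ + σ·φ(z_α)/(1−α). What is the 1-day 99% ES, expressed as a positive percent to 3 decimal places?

ES = −(-0.02%) + 1.56% × 2.665 = 4.177%.

4.177%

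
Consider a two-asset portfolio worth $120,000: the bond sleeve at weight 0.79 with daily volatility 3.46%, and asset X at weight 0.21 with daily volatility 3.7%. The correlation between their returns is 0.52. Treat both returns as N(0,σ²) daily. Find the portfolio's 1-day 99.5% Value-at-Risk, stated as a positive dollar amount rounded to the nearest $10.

σ_p² = 0.79²·3.46² + 0.21²·3.7² + 2·0.52·0.79·0.21·3.46·3.7 = 10.2840 (%²).
σ_p = √10.2840 = 3.207%.
At 99.5%, z = 2.576.
VaR = 2.576 × 3.207% = 8.261%; on $120,000 that is $9,913.

$9,910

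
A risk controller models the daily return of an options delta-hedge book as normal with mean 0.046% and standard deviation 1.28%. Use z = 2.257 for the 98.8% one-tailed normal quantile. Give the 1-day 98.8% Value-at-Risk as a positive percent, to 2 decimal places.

2.84%

VaR = −μ + z·σ = −(0.046%) + 2.257 × 1.28% = 2.843%.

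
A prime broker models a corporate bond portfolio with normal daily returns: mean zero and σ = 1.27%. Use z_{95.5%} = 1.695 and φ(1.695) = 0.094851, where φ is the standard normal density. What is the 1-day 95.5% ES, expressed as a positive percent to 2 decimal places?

Tail multiplier: φ(z)/(1−α) = 0.094851 / 0.045 = 2.108.
ES = 1.27% × 2.108 = 2.677%.

2.68%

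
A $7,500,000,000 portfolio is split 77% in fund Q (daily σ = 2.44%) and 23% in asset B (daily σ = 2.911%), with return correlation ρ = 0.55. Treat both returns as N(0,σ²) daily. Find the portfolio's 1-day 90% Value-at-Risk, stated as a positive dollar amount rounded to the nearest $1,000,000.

σ_p² = 0.77²·2.44² + 0.23²·2.911² + 2·0.55·0.77·0.23·2.44·2.911 = 5.3619 (%²).
σ_p = √5.3619 = 2.316%.
At 90%, z = 1.282.
VaR = 1.282 × 2.316% = 2.969%; on $7,500,000,000 that is $222,675,000.

$223,000,000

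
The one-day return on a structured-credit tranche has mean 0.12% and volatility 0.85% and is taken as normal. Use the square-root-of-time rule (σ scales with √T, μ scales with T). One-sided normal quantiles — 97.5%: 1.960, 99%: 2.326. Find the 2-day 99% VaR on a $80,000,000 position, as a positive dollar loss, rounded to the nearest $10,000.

σ_{2d} = 0.85% × √2 = 1.202%; μ_{2d} = 2 × 0.12% = 0.240%.
VaR = −(0.240%) + 2.326 × 1.202% = 2.556%.
On $80,000,000: 0.02556 × $80,000,000 = $2,044,800.

$2,040,000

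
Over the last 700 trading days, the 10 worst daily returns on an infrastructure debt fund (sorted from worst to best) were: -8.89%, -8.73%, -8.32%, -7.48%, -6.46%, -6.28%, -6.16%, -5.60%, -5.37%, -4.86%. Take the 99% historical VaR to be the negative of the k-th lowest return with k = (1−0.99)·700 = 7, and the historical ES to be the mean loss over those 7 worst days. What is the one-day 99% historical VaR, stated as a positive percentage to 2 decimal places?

k = 7; the 7th lowest return is -6.16%, so VaR = 6.16%.

6.16%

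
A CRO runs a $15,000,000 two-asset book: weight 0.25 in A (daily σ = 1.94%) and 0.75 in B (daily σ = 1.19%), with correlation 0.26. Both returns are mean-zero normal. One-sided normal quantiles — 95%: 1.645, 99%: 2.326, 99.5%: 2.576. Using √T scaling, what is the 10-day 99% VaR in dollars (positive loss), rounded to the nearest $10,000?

σ_p = √(0.25²·1.94² + 0.75²·1.19² + 2·0.26·0.25·0.75·1.94·1.19) = 1.121%.
σ_{10d} = 1.121% × √10 = 3.545%.
VaR = 2.326 × 3.545% = 8.246%; on $15,000,000 that is $1,236,900.

$1,240,000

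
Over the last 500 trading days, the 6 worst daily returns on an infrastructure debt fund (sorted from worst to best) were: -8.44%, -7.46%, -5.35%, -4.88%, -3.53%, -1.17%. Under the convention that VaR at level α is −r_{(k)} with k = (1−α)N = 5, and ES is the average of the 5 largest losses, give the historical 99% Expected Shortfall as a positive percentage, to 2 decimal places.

5.93%

The 5 worst returns sum to -29.66%.
ES = −(-29.66%) / 5 = 5.932% ≈ 5.93%.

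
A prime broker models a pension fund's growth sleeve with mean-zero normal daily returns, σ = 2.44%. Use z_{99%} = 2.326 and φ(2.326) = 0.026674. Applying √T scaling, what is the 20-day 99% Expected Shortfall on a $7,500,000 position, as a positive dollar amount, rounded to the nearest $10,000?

σ_{20d} = 2.44% × √20 = 10.912%.
ES multiplier = φ(z)/(1−α) = 0.026674/0.01 = 2.667.
ES = 10.912% × 2.667 = 29.102%; on $7,500,000: $2,182,650.

$2,180,000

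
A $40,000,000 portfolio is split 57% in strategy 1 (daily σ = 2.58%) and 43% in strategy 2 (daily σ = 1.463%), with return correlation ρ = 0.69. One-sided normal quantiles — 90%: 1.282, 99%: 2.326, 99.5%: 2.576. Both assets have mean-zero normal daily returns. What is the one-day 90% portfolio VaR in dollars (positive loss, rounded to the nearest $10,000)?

$1,000,000

σ_p² = 0.57²·2.58² + 0.43²·1.463² + 2·0.69·0.57·0.43·2.58·1.463 = 3.8351 (%²).
σ_p = √3.8351 = 1.958%.
VaR = 1.282 × 1.958% = 2.510%; on $40,000,000 that is $1,004,000.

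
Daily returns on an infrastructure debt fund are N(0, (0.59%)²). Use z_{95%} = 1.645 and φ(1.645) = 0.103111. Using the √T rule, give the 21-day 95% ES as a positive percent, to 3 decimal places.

5.576%

σ_{21d} = 0.59% × √21 = 2.704%.
ES multiplier = φ(z)/(1−α) = 0.103111/0.05 = 2.062.
ES = 2.704% × 2.062 = 5.576%.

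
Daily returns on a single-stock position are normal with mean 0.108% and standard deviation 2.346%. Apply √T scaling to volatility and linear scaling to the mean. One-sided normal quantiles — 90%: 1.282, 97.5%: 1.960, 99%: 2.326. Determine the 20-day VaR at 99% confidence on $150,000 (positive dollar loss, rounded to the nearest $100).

$33,400

σ_{20d} = 2.346% × √20 = 10.492%; μ_{20d} = 20 × 0.108% = 2.160%.
VaR = −(2.160%) + 2.326 × 10.492% = 22.244%.
On $150,000: 0.22244 × $150,000 = $33,366.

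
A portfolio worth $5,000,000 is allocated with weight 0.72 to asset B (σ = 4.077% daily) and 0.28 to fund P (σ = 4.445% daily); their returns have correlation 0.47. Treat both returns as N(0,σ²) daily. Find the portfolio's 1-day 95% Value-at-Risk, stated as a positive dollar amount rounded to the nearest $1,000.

σ_p² = 0.72²·4.077² + 0.28²·4.445² + 2·0.47·0.72·0.28·4.077·4.445 = 13.6001 (%²).
σ_p = √13.6001 = 3.688%.
At 95%, z = 1.645.
VaR = 1.645 × 3.688% = 6.067%; on $5,000,000 that is $303,350.

$303,000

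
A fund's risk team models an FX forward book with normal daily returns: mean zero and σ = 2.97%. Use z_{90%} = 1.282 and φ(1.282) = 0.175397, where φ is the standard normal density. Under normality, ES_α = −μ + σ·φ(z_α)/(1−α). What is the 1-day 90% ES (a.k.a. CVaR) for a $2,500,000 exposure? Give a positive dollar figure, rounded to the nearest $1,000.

Tail multiplier: φ(z)/(1−α) = 0.175397 / 0.1 = 1.754.
ES = 2.97% × 1.754 = 5.209%.
On $2,500,000: 0.05209 × $2,500,000 = $130,225.

$130,000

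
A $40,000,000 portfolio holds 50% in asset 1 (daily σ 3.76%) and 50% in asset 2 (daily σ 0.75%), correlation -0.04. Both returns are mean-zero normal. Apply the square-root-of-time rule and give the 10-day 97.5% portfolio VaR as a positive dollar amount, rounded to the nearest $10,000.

σ_p = √(0.5²·3.76² + 0.5²·0.75² + 2·-0.04·0.5·0.5·3.76·0.75) = 1.902%.
σ_{10d} = 1.902% × √10 = 6.015%.
z(97.5%) = 1.960.
VaR = 1.960 × 6.015% = 11.789%; on $40,000,000 that is $4,715,600.

$4,720,000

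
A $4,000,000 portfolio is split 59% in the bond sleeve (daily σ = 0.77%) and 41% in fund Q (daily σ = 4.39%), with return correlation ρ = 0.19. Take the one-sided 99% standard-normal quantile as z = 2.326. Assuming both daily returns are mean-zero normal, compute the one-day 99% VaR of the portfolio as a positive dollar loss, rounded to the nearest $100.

$180,300

σ_p² = 0.59²·0.77² + 0.41²·4.39² + 2·0.19·0.59·0.41·0.77·4.39 = 3.7568 (%²).
σ_p = √3.7568 = 1.938%.
VaR = 2.326 × 1.938% = 4.508%; on $4,000,000 that is $180,320.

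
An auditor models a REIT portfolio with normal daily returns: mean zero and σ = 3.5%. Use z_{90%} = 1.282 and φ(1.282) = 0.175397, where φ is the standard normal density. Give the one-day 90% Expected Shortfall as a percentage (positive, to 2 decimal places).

Tail multiplier: φ(z)/(1−α) = 0.175397 / 0.1 = 1.754.
ES = 3.5% × 1.754 = 6.139%.

6.14%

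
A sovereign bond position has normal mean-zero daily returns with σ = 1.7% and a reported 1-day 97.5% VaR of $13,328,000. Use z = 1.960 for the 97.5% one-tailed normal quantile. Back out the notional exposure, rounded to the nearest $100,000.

$400,000,000

VaR as a fraction of value: z·σ = 1.960 × 1.7% = 3.332%.
Position = $13,328,000 / 0.03332 = $400,000,000.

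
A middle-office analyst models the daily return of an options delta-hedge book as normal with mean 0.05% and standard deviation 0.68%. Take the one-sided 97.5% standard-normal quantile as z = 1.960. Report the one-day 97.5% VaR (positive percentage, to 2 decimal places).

1.28%

VaR = −μ + z·σ = −(0.05%) + 1.960 × 0.68% = 1.283%.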